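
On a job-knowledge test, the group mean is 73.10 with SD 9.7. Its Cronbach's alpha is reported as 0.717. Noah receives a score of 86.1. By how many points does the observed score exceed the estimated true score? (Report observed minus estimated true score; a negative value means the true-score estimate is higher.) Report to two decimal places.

T̂ = ρX + (1 − ρ)μ
  = 0.717 × 86.1 + 0.283 × 73.10
  = 61.7337 + 20.68730
  = 82.4210
  ≈ 82.421
X − T̂ = 86.1 − 82.421 = 3.679 → 3.68

3.68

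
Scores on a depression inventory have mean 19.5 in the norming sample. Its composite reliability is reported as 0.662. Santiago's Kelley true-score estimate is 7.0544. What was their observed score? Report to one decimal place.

0.7

T̂ = ρX + (1 − ρ)μ  ⇒  X = (T̂ − (1 − ρ)μ) / ρ
X = (7.0544 − 0.338 × 19.5) / 0.662 = (7.0544 − 6.5910) / 0.662 = 0.4634 / 0.662 = 0.700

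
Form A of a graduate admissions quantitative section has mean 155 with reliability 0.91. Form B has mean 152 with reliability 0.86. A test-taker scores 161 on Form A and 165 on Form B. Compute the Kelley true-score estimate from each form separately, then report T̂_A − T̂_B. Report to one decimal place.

-2.7

T̂_A = 0.91(161) + 0.09(155) = 160.460
T̂_B = 0.86(165) + 0.14(152) = 163.180
T̂_A − T̂_B = -2.720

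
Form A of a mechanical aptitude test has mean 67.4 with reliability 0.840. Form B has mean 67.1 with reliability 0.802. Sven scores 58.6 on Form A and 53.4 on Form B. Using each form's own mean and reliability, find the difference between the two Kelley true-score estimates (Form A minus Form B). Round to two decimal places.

T̂_A = 0.840(58.6) + 0.160(67.4) = 60.0080
T̂_B = 0.802(53.4) + 0.198(67.1) = 56.1126
T̂_A − T̂_B = 3.8954

3.90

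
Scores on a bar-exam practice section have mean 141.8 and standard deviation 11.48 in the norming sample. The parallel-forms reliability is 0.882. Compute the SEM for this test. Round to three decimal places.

SEM = SD · √(1 − ρ) = 11.48 × √0.118 = 11.48 × 0.3435 = 3.9435

3.944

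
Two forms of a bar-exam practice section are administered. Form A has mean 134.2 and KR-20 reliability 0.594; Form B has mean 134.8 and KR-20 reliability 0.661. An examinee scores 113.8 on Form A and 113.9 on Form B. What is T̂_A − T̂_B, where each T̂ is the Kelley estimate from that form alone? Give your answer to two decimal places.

T̂_A = 0.594(113.8) + 0.406(134.2) = 122.0824
T̂_B = 0.661(113.9) + 0.339(134.8) = 120.9851
T̂_A − T̂_B = 1.0973

1.10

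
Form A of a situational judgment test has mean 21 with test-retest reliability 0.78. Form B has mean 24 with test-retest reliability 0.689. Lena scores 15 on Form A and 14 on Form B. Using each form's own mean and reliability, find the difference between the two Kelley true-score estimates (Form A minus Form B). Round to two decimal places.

T̂_A = 0.78(15) + 0.22(21) = 16.3200
T̂_B = 0.689(14) + 0.311(24) = 17.1100
T̂_A − T̂_B = -0.7900

-0.79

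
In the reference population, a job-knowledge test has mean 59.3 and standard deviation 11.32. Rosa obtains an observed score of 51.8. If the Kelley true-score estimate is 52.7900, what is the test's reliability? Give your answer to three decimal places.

T̂ = ρX + (1 − ρ)μ  ⇒  T̂ − μ = ρ(X − μ)
ρ = (T̂ − μ)/(X − μ) = (52.7900 − 59.3) / (51.8 − 59.3) = -6.5100 / -7.5 = 0.86800

0.868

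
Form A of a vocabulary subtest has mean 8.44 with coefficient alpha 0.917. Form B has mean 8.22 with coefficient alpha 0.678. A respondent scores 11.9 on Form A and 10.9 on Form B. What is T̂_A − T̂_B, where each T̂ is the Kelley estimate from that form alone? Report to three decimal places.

1.576

T̂_A = 0.917(11.9) + 0.083(8.44) = 11.61282
T̂_B = 0.678(10.9) + 0.322(8.22) = 10.03704
T̂_A − T̂_B = 1.57578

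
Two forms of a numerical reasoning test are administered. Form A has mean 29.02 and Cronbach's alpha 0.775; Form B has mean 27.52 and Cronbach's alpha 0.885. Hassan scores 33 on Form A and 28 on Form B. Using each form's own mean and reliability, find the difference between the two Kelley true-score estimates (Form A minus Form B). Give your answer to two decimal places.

T̂_A = 0.775(33) + 0.225(29.02) = 32.1045
T̂_B = 0.885(28) + 0.115(27.52) = 27.9448
T̂_A − T̂_B = 4.1597

4.16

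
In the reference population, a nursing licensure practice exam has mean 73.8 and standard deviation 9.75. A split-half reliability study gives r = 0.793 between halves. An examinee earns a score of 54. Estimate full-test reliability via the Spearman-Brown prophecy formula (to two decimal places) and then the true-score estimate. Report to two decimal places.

Spearman-Brown: ρ = 2r/(1 + r) = 2(0.793)/(1 + 0.793) = 1.5860/1.793 = 0.8846 → 0.88
T̂ = ρX + (1 − ρ)μ
  = 0.88 × 54 + 0.12 × 73.8
  = 47.52 + 8.856
  = 56.376
  ≈ 56.38

56.38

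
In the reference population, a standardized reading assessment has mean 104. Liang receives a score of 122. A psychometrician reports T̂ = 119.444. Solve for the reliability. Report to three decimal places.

0.858

T̂ = ρX + (1 − ρ)μ  ⇒  T̂ − μ = ρ(X − μ)
ρ = (T̂ − μ)/(X − μ) = (119.444 − 104) / (122 − 104) = 15.444 / 18.0 = 0.85800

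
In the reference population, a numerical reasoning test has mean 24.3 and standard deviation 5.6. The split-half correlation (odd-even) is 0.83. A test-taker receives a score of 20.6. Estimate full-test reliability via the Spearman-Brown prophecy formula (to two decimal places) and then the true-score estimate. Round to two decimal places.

Spearman-Brown: ρ = 2r/(1 + r) = 2(0.83)/(1 + 0.83) = 1.660/1.83 = 0.9071 → 0.91
Weight the observed score by reliability and the mean by (1 − reliability): T̂ = 0.91·20.6 + 0.09·24.3 = 18.746 + 2.187 = 20.933.

20.93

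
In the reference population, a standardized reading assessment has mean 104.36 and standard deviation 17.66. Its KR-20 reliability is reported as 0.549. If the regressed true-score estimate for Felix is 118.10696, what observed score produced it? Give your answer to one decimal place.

T̂ = ρX + (1 − ρ)μ  ⇒  X = (T̂ − (1 − ρ)μ) / ρ
X = (118.10696 − 0.451 × 104.36) / 0.549 = (118.10696 − 47.06636) / 0.549 = 71.04060 / 0.549 = 129.400

129.4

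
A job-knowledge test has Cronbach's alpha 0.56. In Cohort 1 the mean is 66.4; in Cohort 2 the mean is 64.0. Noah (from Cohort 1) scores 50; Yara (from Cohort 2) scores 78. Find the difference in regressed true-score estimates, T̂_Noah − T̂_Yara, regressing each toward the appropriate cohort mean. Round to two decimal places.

T̂_Noah = 0.56(50) + 0.44(66.4) = 57.2160
T̂_Yara = 0.56(78) + 0.44(64.0) = 71.8400
Difference = 57.2160 − 71.8400 = -14.6240

-14.62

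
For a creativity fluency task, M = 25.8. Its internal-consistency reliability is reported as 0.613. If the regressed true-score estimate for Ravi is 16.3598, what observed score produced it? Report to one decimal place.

T̂ = ρX + (1 − ρ)μ  ⇒  X = (T̂ − (1 − ρ)μ) / ρ
X = (16.3598 − 0.387 × 25.8) / 0.613 = (16.3598 − 9.9846) / 0.613 = 6.3752 / 0.613 = 10.400

10.4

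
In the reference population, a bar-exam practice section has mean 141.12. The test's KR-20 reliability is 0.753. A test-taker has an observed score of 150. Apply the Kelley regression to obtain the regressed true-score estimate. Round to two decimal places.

T̂ = 0.753(150) + 0.247(141.12) = 112.950 + 34.85664 = 147.807 → 147.81

147.81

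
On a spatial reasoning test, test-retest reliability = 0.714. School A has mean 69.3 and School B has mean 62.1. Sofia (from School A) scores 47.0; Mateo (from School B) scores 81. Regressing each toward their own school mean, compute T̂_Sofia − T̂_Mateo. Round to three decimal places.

T̂_Sofia = 0.714(47.0) + 0.286(69.3) = 53.37780
T̂_Mateo = 0.714(81) + 0.286(62.1) = 75.59460
Difference = 53.37780 − 75.59460 = -22.21680

-22.217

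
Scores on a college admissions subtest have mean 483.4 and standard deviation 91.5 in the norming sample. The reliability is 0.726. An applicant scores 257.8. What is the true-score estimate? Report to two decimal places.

T̂ = ρX + (1 − ρ)μ
  = 0.726 × 257.8 + 0.274 × 483.4
  = 187.1628 + 132.4516
  = 319.614
  ≈ 319.61

319.61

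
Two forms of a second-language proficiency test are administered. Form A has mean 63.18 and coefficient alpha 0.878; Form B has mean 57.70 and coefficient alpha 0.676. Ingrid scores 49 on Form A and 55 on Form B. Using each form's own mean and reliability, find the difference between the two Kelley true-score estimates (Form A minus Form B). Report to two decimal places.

-5.14

T̂_A = 0.878(49) + 0.122(63.18) = 50.7300
T̂_B = 0.676(55) + 0.324(57.70) = 55.8748
T̂_A − T̂_B = -5.1448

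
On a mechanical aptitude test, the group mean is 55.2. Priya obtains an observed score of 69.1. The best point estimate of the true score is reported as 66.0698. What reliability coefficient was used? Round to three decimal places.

T̂ = ρX + (1 − ρ)μ  ⇒  T̂ − μ = ρ(X − μ)
ρ = (T̂ − μ)/(X − μ) = (66.0698 − 55.2) / (69.1 − 55.2) = 10.8698 / 13.9 = 0.78200

0.782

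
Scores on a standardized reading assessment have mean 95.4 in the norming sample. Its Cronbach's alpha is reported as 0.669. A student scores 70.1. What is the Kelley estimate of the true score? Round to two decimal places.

78.47

T̂ = 0.669(70.1) + 0.331(95.4) = 46.8969 + 31.5774 = 78.474 → 78.47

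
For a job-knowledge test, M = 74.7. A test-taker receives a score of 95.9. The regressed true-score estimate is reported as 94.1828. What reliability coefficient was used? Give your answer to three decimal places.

0.919

T̂ = ρX + (1 − ρ)μ  ⇒  T̂ − μ = ρ(X − μ)
ρ = (T̂ − μ)/(X − μ) = (94.1828 − 74.7) / (95.9 − 74.7) = 19.4828 / 21.2 = 0.91900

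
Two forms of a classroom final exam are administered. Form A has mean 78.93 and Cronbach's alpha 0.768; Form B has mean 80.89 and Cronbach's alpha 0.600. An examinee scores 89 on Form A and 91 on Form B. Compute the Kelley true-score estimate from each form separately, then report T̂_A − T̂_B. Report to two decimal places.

T̂_A = 0.768(89) + 0.232(78.93) = 86.6638
T̂_B = 0.600(91) + 0.400(80.89) = 86.9560
T̂_A − T̂_B = -0.2922

-0.29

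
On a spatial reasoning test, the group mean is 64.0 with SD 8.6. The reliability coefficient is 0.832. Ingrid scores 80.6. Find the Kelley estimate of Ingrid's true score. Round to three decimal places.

T̂ = 0.832(80.6) + 0.168(64.0) = 67.0592 + 10.7520 = 77.8112 → 77.811

77.811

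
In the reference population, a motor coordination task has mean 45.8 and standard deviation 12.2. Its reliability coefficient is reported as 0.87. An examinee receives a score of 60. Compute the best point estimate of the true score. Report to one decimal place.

T̂ = ρX + (1 − ρ)μ
  = 0.87 × 60 + 0.13 × 45.8
  = 52.20 + 5.954
  = 58.15
  ≈ 58.2

58.2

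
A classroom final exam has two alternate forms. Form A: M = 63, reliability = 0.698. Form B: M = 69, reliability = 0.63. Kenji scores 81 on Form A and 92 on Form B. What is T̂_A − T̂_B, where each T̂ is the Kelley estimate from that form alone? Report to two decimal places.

T̂_A = 0.698(81) + 0.302(63) = 75.5640
T̂_B = 0.63(92) + 0.37(69) = 83.4900
T̂_A − T̂_B = -7.9260

-7.93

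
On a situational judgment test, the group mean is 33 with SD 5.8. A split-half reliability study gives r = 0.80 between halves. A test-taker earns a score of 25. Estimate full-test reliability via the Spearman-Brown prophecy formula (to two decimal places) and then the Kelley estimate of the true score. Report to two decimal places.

25.88

Spearman-Brown: ρ = 2r/(1 + r) = 2(0.80)/(1 + 0.80) = 1.600/1.80 = 0.8889 → 0.89
Weight the observed score by reliability and the mean by (1 − reliability): T̂ = 0.89·25 + 0.11·33 = 22.25 + 3.63 = 25.880.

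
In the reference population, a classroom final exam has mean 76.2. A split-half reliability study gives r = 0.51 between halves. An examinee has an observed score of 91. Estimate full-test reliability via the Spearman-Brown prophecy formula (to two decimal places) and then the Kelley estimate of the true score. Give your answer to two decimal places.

Spearman-Brown: ρ = 2r/(1 + r) = 2(0.51)/(1 + 0.51) = 1.020/1.51 = 0.6755 → 0.68
Kelley's formula gives T̂ = 0.68·91 + 0.32·76.2 = 61.88 + 24.384 = 86.264.

86.26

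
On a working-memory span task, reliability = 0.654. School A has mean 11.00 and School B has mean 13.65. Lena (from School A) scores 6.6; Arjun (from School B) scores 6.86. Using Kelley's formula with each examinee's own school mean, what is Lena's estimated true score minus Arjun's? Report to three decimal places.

-1.087

T̂_Lena = 0.654(6.6) + 0.346(11.00) = 8.12240
T̂_Arjun = 0.654(6.86) + 0.346(13.65) = 9.20934
Difference = 8.12240 − 9.20934 = -1.08694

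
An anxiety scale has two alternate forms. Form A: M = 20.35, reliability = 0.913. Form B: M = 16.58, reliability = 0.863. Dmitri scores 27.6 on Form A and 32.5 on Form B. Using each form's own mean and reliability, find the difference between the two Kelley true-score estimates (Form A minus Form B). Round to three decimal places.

T̂_A = 0.913(27.6) + 0.087(20.35) = 26.96925
T̂_B = 0.863(32.5) + 0.137(16.58) = 30.31896
T̂_A − T̂_B = -3.34971

-3.350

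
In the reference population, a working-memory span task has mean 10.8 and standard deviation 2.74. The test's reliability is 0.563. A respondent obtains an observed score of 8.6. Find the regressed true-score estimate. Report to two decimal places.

Regress the observed score toward the mean by the unreliability: T̂ = 0.563·8.6 + 0.437·10.8 = 4.8418 + 4.7196 = 9.561.

9.56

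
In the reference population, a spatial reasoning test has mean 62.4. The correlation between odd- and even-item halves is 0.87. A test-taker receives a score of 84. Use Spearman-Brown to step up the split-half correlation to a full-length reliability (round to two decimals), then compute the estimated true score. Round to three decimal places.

Spearman-Brown: ρ = 2r/(1 + r) = 2(0.87)/(1 + 0.87) = 1.740/1.87 = 0.9305 → 0.93
T̂ = ρX + (1 − ρ)μ
  = 0.93 × 84 + 0.07 × 62.4
  = 78.12 + 4.368
  = 82.4880
  ≈ 82.488

82.488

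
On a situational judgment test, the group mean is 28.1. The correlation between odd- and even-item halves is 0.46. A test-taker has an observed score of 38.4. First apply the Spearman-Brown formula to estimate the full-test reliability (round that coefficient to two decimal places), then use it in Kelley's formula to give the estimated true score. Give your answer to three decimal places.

Spearman-Brown: ρ = 2r/(1 + r) = 2(0.46)/(1 + 0.46) = 0.920/1.46 = 0.6301 → 0.63
Weight the observed score by reliability and the mean by (1 − reliability): T̂ = 0.63·38.4 + 0.37·28.1 = 24.192 + 10.397 = 34.5890.

34.589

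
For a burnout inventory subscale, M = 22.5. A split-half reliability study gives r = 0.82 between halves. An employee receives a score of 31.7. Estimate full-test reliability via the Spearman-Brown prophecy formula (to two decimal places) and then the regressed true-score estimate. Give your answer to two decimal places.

Spearman-Brown: ρ = 2r/(1 + r) = 2(0.82)/(1 + 0.82) = 1.640/1.82 = 0.9011 → 0.90
Weight the observed score by reliability and the mean by (1 − reliability): T̂ = 0.90·31.7 + 0.10·22.5 = 28.530 + 2.250 = 30.780.

30.78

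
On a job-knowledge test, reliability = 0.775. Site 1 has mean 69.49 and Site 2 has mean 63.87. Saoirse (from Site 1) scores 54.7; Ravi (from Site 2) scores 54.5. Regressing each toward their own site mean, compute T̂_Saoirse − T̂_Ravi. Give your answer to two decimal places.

T̂_Saoirse = 0.775(54.7) + 0.225(69.49) = 58.0278
T̂_Ravi = 0.775(54.5) + 0.225(63.87) = 56.6082
Difference = 58.0278 − 56.6082 = 1.4195

1.42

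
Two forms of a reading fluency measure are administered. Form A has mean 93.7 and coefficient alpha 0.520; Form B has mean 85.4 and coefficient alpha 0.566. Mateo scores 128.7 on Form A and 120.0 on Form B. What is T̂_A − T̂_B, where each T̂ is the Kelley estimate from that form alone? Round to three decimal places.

T̂_A = 0.520(128.7) + 0.480(93.7) = 111.90000
T̂_B = 0.566(120.0) + 0.434(85.4) = 104.98360
T̂_A − T̂_B = 6.91640

6.916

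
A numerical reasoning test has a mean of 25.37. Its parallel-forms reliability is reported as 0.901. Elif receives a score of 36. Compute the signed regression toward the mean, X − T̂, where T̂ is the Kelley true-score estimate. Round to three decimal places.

T̂ = 0.901(36) + 0.099(25.37) = 32.436 + 2.51163 = 34.94763 → 34.9476
X − T̂ = 36 − 34.9476 = 1.0524 → 1.052

1.052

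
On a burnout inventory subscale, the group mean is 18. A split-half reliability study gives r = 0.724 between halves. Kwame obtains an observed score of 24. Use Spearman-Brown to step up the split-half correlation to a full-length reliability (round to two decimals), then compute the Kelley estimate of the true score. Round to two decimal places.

23.04

Spearman-Brown: ρ = 2r/(1 + r) = 2(0.724)/(1 + 0.724) = 1.4480/1.724 = 0.8399 → 0.84
T̂ = ρX + (1 − ρ)μ
  = 0.84 × 24 + 0.16 × 18
  = 20.16 + 2.88
  = 23.040
  ≈ 23.04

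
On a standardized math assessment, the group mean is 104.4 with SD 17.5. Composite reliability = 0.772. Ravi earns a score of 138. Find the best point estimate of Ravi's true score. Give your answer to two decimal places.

130.34

T̂ = 0.772(138) + 0.228(104.4) = 106.536 + 23.8032 = 130.339 → 130.34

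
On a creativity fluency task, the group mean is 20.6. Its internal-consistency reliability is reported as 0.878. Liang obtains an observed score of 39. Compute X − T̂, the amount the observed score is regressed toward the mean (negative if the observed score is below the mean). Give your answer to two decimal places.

Regress the observed score toward the mean by the unreliability: T̂ = 0.878·39 + 0.122·20.6 = 34.242 + 2.5132 = 36.7552.
X − T̂ = 39 − 36.755 = 2.245 → 2.24

2.24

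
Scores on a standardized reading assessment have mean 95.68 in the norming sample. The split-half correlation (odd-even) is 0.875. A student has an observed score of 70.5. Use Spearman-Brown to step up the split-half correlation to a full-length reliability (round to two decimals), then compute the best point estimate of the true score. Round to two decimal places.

72.26

Spearman-Brown: ρ = 2r/(1 + r) = 2(0.875)/(1 + 0.875) = 1.7500/1.875 = 0.9333 → 0.93
T̂ = 0.93(70.5) + 0.07(95.68) = 65.565 + 6.6976 = 72.263 → 72.26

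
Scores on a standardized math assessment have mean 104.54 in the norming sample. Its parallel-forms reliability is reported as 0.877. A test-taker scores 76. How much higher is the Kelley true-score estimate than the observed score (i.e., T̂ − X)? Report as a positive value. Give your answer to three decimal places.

T̂ = ρX + (1 − ρ)μ
  = 0.877 × 76 + 0.123 × 104.54
  = 66.652 + 12.85842
  = 79.51042
  ≈ 79.5104
T̂ − X = 79.5104 − 76 = 3.5104 → 3.510

3.510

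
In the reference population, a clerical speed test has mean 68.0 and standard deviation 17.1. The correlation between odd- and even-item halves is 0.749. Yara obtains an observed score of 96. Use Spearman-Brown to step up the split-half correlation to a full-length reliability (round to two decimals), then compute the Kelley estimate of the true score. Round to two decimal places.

Spearman-Brown: ρ = 2r/(1 + r) = 2(0.749)/(1 + 0.749) = 1.4980/1.749 = 0.8565 → 0.86
T̂ = 0.86(96) + 0.14(68.0) = 82.56 + 9.520 = 92.080 → 92.08

92.08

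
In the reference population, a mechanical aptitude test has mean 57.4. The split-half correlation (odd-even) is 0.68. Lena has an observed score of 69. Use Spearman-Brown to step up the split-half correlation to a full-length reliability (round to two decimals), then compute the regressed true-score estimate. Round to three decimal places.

Spearman-Brown: ρ = 2r/(1 + r) = 2(0.68)/(1 + 0.68) = 1.360/1.68 = 0.8095 → 0.81
Regress the observed score toward the mean by the unreliability: T̂ = 0.81·69 + 0.19·57.4 = 55.89 + 10.906 = 66.7960.

66.796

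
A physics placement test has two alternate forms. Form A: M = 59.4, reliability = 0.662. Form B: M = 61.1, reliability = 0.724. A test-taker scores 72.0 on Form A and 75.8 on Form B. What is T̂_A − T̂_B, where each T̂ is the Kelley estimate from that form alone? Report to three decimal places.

T̂_A = 0.662(72.0) + 0.338(59.4) = 67.74120
T̂_B = 0.724(75.8) + 0.276(61.1) = 71.74280
T̂_A − T̂_B = -4.00160

-4.002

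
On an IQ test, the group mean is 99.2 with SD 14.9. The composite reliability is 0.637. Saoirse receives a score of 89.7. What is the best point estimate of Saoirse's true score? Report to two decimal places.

Kelley's formula gives T̂ = 0.637·89.7 + 0.363·99.2 = 57.1389 + 36.0096 = 93.148.

93.15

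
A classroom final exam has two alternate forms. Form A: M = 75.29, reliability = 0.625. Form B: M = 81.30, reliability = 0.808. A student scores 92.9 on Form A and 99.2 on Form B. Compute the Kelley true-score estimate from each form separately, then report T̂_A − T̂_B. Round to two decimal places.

-9.47

T̂_A = 0.625(92.9) + 0.375(75.29) = 86.2963
T̂_B = 0.808(99.2) + 0.192(81.30) = 95.7632
T̂_A − T̂_B = -9.4670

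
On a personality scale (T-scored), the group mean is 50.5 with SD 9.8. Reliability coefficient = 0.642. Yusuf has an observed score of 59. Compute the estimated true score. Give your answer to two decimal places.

55.96

T̂ = 0.642(59) + 0.358(50.5) = 37.878 + 18.0790 = 55.957 → 55.96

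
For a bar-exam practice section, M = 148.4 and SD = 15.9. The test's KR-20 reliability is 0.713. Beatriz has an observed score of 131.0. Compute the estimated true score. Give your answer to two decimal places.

135.99

Regress the observed score toward the mean by the unreliability: T̂ = 0.713·131.0 + 0.287·148.4 = 93.4030 + 42.5908 = 135.994.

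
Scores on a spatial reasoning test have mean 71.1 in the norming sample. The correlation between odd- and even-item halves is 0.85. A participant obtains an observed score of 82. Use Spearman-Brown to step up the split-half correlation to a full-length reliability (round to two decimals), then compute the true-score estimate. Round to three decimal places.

81.128

Spearman-Brown: ρ = 2r/(1 + r) = 2(0.85)/(1 + 0.85) = 1.700/1.85 = 0.9189 → 0.92
Regress the observed score toward the mean by the unreliability: T̂ = 0.92·82 + 0.08·71.1 = 75.44 + 5.688 = 81.1280.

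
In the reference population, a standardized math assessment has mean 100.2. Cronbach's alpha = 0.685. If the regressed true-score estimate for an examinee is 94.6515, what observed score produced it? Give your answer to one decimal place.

92.1

T̂ = ρX + (1 − ρ)μ  ⇒  X = (T̂ − (1 − ρ)μ) / ρ
X = (94.6515 − 0.315 × 100.2) / 0.685 = (94.6515 − 31.5630) / 0.685 = 63.0885 / 0.685 = 92.100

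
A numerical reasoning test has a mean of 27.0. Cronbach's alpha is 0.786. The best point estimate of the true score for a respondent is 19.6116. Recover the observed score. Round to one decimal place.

T̂ = ρX + (1 − ρ)μ  ⇒  X = (T̂ − (1 − ρ)μ) / ρ
X = (19.6116 − 0.214 × 27.0) / 0.786 = (19.6116 − 5.7780) / 0.786 = 13.8336 / 0.786 = 17.600

17.6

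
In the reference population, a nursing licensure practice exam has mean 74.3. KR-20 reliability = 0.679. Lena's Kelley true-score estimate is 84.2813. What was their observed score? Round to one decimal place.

89.0

T̂ = ρX + (1 − ρ)μ  ⇒  X = (T̂ − (1 − ρ)μ) / ρ
X = (84.2813 − 0.321 × 74.3) / 0.679 = (84.2813 − 23.8503) / 0.679 = 60.4310 / 0.679 = 89.000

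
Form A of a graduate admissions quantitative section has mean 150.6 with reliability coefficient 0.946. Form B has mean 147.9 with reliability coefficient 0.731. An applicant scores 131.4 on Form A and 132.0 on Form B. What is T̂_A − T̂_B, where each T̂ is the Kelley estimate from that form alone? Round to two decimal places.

-3.84

T̂_A = 0.946(131.4) + 0.054(150.6) = 132.4368
T̂_B = 0.731(132.0) + 0.269(147.9) = 136.2771
T̂_A − T̂_B = -3.8403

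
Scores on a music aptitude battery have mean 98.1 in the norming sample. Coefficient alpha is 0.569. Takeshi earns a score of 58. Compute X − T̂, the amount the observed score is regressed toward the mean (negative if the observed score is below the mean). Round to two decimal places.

T̂ = ρX + (1 − ρ)μ
  = 0.569 × 58 + 0.431 × 98.1
  = 33.002 + 42.2811
  = 75.2831
  ≈ 75.283
X − T̂ = 58 − 75.283 = -17.283 → -17.28

-17.28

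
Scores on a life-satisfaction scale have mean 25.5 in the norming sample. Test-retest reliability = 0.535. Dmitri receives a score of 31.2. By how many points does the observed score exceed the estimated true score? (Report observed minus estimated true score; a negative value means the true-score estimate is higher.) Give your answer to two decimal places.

2.65

Regress the observed score toward the mean by the unreliability: T̂ = 0.535·31.2 + 0.465·25.5 = 16.6920 + 11.8575 = 28.5495.
X − T̂ = 31.2 − 28.550 = 2.650 → 2.65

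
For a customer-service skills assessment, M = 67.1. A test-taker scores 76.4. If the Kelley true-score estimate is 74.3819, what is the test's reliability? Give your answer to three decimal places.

0.783

T̂ = ρX + (1 − ρ)μ  ⇒  T̂ − μ = ρ(X − μ)
ρ = (T̂ − μ)/(X − μ) = (74.3819 − 67.1) / (76.4 − 67.1) = 7.2819 / 9.3 = 0.78300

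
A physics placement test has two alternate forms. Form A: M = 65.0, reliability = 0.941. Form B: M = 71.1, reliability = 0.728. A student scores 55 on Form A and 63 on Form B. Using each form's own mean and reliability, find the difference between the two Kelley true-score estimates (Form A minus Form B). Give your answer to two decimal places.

-9.61

T̂_A = 0.941(55) + 0.059(65.0) = 55.5900
T̂_B = 0.728(63) + 0.272(71.1) = 65.2032
T̂_A − T̂_B = -9.6132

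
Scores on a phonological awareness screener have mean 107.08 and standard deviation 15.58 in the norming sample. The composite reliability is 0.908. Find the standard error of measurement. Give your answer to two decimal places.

4.73

SEM = SD · √(1 − ρ) = 15.58 × √0.092 = 15.58 × 0.3033 = 4.726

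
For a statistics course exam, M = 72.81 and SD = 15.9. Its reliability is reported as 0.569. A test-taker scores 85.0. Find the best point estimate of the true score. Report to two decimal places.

T̂ = 0.569(85.0) + 0.431(72.81) = 48.3650 + 31.38111 = 79.746 → 79.75

79.75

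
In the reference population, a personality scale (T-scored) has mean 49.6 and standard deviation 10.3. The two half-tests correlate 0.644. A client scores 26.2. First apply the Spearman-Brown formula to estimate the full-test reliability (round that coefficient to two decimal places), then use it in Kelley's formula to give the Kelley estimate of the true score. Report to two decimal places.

31.35

Spearman-Brown: ρ = 2r/(1 + r) = 2(0.644)/(1 + 0.644) = 1.2880/1.644 = 0.7835 → 0.78
Kelley's formula gives T̂ = 0.78·26.2 + 0.22·49.6 = 20.436 + 10.912 = 31.348.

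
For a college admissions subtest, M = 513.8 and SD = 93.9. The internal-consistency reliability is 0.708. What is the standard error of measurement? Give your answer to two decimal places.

50.74

SEM = SD · √(1 − ρ) = 93.9 × √0.292 = 93.9 × 0.5404 = 50.741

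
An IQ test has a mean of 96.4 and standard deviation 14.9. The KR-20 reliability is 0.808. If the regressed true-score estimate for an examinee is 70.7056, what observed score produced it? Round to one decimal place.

T̂ = ρX + (1 − ρ)μ  ⇒  X = (T̂ − (1 − ρ)μ) / ρ
X = (70.7056 − 0.192 × 96.4) / 0.808 = (70.7056 − 18.5088) / 0.808 = 52.1968 / 0.808 = 64.600

64.6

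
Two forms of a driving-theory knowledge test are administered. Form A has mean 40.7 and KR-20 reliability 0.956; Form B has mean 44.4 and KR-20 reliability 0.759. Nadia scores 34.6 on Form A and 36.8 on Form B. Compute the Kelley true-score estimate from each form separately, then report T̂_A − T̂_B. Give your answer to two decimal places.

-3.76

T̂_A = 0.956(34.6) + 0.044(40.7) = 34.8684
T̂_B = 0.759(36.8) + 0.241(44.4) = 38.6316
T̂_A − T̂_B = -3.7632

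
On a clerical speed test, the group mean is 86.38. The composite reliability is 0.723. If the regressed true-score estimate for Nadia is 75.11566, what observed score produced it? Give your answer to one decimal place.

T̂ = ρX + (1 − ρ)μ  ⇒  X = (T̂ − (1 − ρ)μ) / ρ
X = (75.11566 − 0.277 × 86.38) / 0.723 = (75.11566 − 23.92726) / 0.723 = 51.18840 / 0.723 = 70.800

70.8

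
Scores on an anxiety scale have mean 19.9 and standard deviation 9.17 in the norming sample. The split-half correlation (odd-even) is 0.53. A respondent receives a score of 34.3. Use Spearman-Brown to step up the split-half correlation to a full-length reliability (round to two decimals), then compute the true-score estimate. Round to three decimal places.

29.836

Spearman-Brown: ρ = 2r/(1 + r) = 2(0.53)/(1 + 0.53) = 1.060/1.53 = 0.6928 → 0.69
T̂ = ρX + (1 − ρ)μ
  = 0.69 × 34.3 + 0.31 × 19.9
  = 23.667 + 6.169
  = 29.8360
  ≈ 29.836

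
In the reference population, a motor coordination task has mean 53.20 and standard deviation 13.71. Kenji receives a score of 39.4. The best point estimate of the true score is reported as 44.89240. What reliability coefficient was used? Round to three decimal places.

0.602

T̂ = ρX + (1 − ρ)μ  ⇒  T̂ − μ = ρ(X − μ)
ρ = (T̂ − μ)/(X − μ) = (44.89240 − 53.20) / (39.4 − 53.20) = -8.30760 / -13.80 = 0.60200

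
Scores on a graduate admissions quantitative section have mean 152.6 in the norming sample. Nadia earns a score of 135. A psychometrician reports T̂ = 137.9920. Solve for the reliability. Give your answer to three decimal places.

T̂ = ρX + (1 − ρ)μ  ⇒  T̂ − μ = ρ(X − μ)
ρ = (T̂ − μ)/(X − μ) = (137.9920 − 152.6) / (135 − 152.6) = -14.6080 / -17.6 = 0.83000

0.830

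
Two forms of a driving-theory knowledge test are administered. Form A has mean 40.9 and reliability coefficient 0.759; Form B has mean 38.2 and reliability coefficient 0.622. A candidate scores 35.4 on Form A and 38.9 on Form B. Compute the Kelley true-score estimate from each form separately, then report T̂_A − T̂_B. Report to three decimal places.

-1.910

T̂_A = 0.759(35.4) + 0.241(40.9) = 36.72550
T̂_B = 0.622(38.9) + 0.378(38.2) = 38.63540
T̂_A − T̂_B = -1.90990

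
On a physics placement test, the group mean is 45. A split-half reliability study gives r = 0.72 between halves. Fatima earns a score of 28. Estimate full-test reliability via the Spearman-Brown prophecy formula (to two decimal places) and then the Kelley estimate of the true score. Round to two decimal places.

Spearman-Brown: ρ = 2r/(1 + r) = 2(0.72)/(1 + 0.72) = 1.440/1.72 = 0.8372 → 0.84
Regress the observed score toward the mean by the unreliability: T̂ = 0.84·28 + 0.16·45 = 23.52 + 7.20 = 30.720.

30.72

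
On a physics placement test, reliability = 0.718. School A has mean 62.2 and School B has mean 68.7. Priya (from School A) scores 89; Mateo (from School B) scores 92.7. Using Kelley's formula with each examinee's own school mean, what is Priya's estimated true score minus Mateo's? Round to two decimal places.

T̂_Priya = 0.718(89) + 0.282(62.2) = 81.4424
T̂_Mateo = 0.718(92.7) + 0.282(68.7) = 85.9320
Difference = 81.4424 − 85.9320 = -4.4896

-4.49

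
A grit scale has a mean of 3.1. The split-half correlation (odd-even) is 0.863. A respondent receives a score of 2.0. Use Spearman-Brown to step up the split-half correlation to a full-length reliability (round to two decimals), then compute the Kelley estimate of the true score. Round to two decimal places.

2.08

Spearman-Brown: ρ = 2r/(1 + r) = 2(0.863)/(1 + 0.863) = 1.7260/1.863 = 0.9265 → 0.93
Weight the observed score by reliability and the mean by (1 − reliability): T̂ = 0.93·2.0 + 0.07·3.1 = 1.860 + 0.217 = 2.077.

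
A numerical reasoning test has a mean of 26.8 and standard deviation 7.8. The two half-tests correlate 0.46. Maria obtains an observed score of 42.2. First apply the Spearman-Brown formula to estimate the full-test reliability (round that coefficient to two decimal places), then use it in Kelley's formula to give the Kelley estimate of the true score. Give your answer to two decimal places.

Spearman-Brown: ρ = 2r/(1 + r) = 2(0.46)/(1 + 0.46) = 0.920/1.46 = 0.6301 → 0.63
Weight the observed score by reliability and the mean by (1 − reliability): T̂ = 0.63·42.2 + 0.37·26.8 = 26.586 + 9.916 = 36.502.

36.50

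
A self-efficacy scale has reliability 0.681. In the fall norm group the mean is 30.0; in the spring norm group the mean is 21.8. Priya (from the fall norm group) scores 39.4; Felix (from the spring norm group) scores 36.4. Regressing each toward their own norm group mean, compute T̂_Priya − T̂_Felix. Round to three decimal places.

T̂_Priya = 0.681(39.4) + 0.319(30.0) = 36.40140
T̂_Felix = 0.681(36.4) + 0.319(21.8) = 31.74260
Difference = 36.40140 − 31.74260 = 4.65880

4.659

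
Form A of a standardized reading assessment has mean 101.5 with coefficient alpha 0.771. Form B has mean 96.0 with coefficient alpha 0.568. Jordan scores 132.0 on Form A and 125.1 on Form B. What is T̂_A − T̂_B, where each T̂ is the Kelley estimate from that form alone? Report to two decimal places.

12.49

T̂_A = 0.771(132.0) + 0.229(101.5) = 125.0155
T̂_B = 0.568(125.1) + 0.432(96.0) = 112.5288
T̂_A − T̂_B = 12.4867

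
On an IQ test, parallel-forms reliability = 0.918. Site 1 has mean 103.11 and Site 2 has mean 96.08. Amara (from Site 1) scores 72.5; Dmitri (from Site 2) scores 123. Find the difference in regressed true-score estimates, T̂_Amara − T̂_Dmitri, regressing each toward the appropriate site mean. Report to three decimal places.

T̂_Amara = 0.918(72.5) + 0.082(103.11) = 75.01002
T̂_Dmitri = 0.918(123) + 0.082(96.08) = 120.79256
Difference = 75.01002 − 120.79256 = -45.78254

-45.783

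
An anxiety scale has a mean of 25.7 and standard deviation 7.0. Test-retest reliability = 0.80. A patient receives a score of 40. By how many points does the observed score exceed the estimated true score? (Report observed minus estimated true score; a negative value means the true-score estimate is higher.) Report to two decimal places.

T̂ = ρX + (1 − ρ)μ
  = 0.80 × 40 + 0.20 × 25.7
  = 32.00 + 5.140
  = 37.1400
  ≈ 37.140
X − T̂ = 40 − 37.140 = 2.860 → 2.86

2.86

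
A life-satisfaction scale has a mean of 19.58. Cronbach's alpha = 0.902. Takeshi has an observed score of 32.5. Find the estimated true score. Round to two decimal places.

31.23

T̂ = 0.902(32.5) + 0.098(19.58) = 29.3150 + 1.91884 = 31.234 → 31.23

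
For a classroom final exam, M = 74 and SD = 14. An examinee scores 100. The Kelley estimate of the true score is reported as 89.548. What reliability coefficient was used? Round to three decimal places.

T̂ = ρX + (1 − ρ)μ  ⇒  T̂ − μ = ρ(X − μ)
ρ = (T̂ − μ)/(X − μ) = (89.548 − 74) / (100 − 74) = 15.548 / 26.0 = 0.59800

0.598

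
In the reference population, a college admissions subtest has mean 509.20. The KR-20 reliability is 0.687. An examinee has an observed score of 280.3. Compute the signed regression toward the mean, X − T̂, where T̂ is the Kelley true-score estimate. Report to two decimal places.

Kelley's formula gives T̂ = 0.687·280.3 + 0.313·509.20 = 192.5661 + 159.37960 = 351.9457.
X − T̂ = 280.3 − 351.946 = -71.646 → -71.65

-71.65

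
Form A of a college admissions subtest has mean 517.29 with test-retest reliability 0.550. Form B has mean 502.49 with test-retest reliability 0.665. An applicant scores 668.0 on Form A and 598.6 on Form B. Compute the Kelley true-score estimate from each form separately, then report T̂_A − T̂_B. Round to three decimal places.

33.777

T̂_A = 0.550(668.0) + 0.450(517.29) = 600.18050
T̂_B = 0.665(598.6) + 0.335(502.49) = 566.40315
T̂_A − T̂_B = 33.77735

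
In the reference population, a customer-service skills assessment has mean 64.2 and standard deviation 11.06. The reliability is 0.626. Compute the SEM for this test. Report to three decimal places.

SEM = SD · √(1 − ρ) = 11.06 × √0.374 = 11.06 × 0.6116 = 6.7638

6.764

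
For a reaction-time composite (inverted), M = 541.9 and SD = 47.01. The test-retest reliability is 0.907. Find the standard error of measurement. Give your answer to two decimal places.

14.34

SEM = SD · √(1 − ρ) = 47.01 × √0.093 = 47.01 × 0.3050 = 14.336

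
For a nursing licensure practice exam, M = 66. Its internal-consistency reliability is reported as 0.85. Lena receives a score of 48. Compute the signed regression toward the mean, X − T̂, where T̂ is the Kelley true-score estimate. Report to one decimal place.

Weight the observed score by reliability and the mean by (1 − reliability): T̂ = 0.85·48 + 0.15·66 = 40.80 + 9.90 = 50.700.
X − T̂ = 48 − 50.70 = -2.70 → -2.7

-2.7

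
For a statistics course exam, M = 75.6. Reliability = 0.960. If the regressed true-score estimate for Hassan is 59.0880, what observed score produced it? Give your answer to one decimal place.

58.4

T̂ = ρX + (1 − ρ)μ  ⇒  X = (T̂ − (1 − ρ)μ) / ρ
X = (59.0880 − 0.040 × 75.6) / 0.960 = (59.0880 − 3.0240) / 0.960 = 56.0640 / 0.960 = 58.400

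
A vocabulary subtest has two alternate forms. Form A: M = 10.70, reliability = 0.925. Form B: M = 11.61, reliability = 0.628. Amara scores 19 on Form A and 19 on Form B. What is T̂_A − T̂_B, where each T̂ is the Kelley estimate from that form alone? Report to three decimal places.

2.127

T̂_A = 0.925(19) + 0.075(10.70) = 18.37750
T̂_B = 0.628(19) + 0.372(11.61) = 16.25092
T̂_A − T̂_B = 2.12658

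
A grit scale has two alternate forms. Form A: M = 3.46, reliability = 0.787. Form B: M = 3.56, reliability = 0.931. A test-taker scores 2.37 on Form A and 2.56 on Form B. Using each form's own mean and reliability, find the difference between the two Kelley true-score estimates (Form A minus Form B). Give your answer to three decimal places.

T̂_A = 0.787(2.37) + 0.213(3.46) = 2.60217
T̂_B = 0.931(2.56) + 0.069(3.56) = 2.62900
T̂_A − T̂_B = -0.02683

-0.027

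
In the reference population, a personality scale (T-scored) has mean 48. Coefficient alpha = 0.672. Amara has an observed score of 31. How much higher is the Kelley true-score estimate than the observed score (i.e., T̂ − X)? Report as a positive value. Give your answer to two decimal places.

T̂ = ρX + (1 − ρ)μ
  = 0.672 × 31 + 0.328 × 48
  = 20.832 + 15.744
  = 36.5760
  ≈ 36.576
T̂ − X = 36.576 − 31 = 5.576 → 5.58

5.58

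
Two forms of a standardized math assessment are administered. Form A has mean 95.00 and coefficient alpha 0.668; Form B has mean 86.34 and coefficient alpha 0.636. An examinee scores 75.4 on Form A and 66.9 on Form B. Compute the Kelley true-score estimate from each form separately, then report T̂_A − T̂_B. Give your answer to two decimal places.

7.93

T̂_A = 0.668(75.4) + 0.332(95.00) = 81.9072
T̂_B = 0.636(66.9) + 0.364(86.34) = 73.9762
T̂_A − T̂_B = 7.9310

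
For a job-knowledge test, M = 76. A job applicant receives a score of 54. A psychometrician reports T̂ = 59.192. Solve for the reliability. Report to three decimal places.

0.764

T̂ = ρX + (1 − ρ)μ  ⇒  T̂ − μ = ρ(X − μ)
ρ = (T̂ − μ)/(X − μ) = (59.192 − 76) / (54 − 76) = -16.808 / -22.0 = 0.76400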